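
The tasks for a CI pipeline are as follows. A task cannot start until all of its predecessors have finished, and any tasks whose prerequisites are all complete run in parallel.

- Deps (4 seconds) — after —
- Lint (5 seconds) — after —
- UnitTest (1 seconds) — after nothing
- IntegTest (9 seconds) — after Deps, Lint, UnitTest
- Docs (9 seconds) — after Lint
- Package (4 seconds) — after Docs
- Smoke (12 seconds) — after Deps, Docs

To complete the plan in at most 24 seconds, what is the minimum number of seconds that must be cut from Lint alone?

Current finish: 26 seconds; target: 24.
Lint is on every critical path, so each second cut from Lint cuts the finish by one (this holds down to a finish of 22).
Need 26 − 24 = 2 seconds off Lint → Lint becomes 3 seconds, finish becomes 24.

2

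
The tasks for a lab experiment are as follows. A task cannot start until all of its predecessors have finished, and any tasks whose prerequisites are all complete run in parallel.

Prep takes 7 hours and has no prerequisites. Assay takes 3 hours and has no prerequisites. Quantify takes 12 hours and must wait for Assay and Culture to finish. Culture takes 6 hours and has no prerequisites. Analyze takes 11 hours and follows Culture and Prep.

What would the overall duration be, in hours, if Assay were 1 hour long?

18

Critical path before the change: Prep→Analyze = 7+11 = 18 giving 18 hours.
Assay is off the critical path — its longest chain is 15 hours, giving 3 of slack.
The critical path is still Prep→Analyze; finish is now 18 hours.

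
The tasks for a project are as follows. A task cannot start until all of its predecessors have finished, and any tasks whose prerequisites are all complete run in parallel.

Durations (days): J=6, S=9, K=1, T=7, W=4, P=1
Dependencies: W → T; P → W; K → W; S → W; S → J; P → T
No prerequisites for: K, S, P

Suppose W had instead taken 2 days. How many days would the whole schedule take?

18

Critical path before the change: S→W→T = 9+4+7 = 20 giving 20 days.
W is on the critical path; changing it to 2 makes that path 18 days.
The critical path is still S→W→T; finish is now 18 days.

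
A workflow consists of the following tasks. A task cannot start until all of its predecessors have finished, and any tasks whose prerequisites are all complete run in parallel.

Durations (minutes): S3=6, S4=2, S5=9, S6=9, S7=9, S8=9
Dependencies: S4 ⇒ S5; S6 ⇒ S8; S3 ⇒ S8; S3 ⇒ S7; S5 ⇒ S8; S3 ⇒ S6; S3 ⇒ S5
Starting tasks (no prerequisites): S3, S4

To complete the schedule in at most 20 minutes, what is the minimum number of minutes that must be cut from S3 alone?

Current finish: 24 minutes; target: 20.
S3 is on every critical path, so each minute cut from S3 cuts the finish by one (this holds down to a finish of 20).
Need 24 − 20 = 4 minutes off S3 → S3 becomes 2 minutes, finish becomes 20.

4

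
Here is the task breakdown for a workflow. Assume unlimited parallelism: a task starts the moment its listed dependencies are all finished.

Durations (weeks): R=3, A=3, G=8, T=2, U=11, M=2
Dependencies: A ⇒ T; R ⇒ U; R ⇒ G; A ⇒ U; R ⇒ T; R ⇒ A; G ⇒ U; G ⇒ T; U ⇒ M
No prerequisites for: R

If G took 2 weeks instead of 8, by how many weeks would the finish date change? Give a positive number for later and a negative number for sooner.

-5

Actual critical path: R→G→U→M = 3+8+11+2 = 24 ⇒ 24 weeks.
Since G is critical, the -6 change carries straight to that chain (now 18 weeks).
New critical path: R→A→U→M = 3+3+11+2 = 19 ⇒ 19 weeks.
Change in finish: 19 − 24 = -5 weeks.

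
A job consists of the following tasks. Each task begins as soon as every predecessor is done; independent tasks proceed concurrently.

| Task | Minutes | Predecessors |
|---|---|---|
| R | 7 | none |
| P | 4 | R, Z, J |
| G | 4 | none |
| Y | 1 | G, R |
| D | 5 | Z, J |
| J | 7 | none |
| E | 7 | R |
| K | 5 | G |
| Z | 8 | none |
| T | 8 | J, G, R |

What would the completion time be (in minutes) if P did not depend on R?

15

Original critical path: J→T = 7+8 = 15 ⇒ 15 minutes.
Dropping R→P doesn't change P's earliest start (8); another predecessor still binds.
After: J→T = 7+8 = 15 → 15 minutes.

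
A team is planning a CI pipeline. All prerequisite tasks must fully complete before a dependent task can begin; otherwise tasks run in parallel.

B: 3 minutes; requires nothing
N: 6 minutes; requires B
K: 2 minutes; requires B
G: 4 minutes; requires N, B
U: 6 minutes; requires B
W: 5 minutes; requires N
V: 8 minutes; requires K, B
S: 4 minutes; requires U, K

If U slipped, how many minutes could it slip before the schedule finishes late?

The longest chain is B→N→W = 3+6+5 = 14; overall finish 14 minutes.
U finishes as early as 9 and must finish by 10.
Float = 14 − 13 = 1.

1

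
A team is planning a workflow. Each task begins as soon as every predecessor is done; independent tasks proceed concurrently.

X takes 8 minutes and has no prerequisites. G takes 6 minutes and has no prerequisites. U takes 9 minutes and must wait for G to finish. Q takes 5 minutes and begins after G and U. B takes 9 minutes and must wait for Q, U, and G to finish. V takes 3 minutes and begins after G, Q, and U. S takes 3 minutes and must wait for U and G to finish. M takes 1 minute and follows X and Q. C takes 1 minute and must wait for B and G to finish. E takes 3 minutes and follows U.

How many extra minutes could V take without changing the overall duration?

G→U→Q→B→C = 6+9+5+9+1 = 30 sets the makespan at 30 minutes.
Longest path through V: 23 minutes (earliest finish 23, latest finish 30).
So V can slip 30 − 23 = 7 minutes.

7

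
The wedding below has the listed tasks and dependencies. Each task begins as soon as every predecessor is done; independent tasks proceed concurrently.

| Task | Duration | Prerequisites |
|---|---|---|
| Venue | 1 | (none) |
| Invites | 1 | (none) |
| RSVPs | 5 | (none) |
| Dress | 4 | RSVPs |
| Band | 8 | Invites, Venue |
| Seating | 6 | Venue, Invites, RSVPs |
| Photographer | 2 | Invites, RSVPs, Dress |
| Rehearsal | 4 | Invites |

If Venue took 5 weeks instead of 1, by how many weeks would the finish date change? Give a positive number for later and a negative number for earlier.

2

Actual critical path: RSVPs→Dress→Photographer = 5+4+2 = 11 ⇒ 11 weeks.
Venue has 2 weeks of float (longest path through it is 9).
Now Venue→Band = 5+8 = 13 is longest, so the finish becomes 13 weeks.
Change in finish: 13 − 11 = +2 weeks.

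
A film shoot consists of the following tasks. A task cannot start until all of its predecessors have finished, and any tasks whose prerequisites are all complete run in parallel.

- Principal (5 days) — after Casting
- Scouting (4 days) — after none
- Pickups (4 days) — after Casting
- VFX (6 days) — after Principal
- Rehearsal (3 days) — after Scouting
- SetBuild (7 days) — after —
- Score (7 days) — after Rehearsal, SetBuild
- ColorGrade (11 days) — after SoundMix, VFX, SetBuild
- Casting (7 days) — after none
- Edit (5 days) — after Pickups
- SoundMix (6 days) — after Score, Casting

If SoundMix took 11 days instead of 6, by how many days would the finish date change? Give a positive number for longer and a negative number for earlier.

5

Critical path before the change: Scouting→Rehearsal→Score→SoundMix→ColorGrade = 4+3+7+6+11 = 31 giving 31 days.
Since SoundMix is critical, the +5 change carries straight to that chain (now 36 days).
That remains the longest chain; total 36 days.
Change in finish: 36 − 31 = +5 days.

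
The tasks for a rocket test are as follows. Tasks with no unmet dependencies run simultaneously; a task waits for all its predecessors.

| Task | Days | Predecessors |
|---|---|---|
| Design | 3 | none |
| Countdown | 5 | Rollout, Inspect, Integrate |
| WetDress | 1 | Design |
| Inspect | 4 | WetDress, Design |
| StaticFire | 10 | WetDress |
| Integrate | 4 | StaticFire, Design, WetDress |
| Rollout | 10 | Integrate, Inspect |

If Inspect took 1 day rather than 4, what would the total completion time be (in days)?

Baseline: Design→WetDress→StaticFire→Integrate→Rollout→Countdown = 3+1+10+4+10+5 = 33 → 33 days.
Inspect has 10 days of float (longest path through it is 23).
That remains the longest chain; total 33 days.

33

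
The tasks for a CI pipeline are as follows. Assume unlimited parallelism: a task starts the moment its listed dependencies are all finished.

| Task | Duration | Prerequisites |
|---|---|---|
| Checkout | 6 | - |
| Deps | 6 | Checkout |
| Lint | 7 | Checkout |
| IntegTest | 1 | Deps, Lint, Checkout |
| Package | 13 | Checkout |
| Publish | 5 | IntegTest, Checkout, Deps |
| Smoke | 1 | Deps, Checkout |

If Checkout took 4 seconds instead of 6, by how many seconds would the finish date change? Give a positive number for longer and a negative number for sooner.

The binding path is Checkout→Lint→IntegTest→Publish = 6+7+1+5 = 19; finish at 19 seconds.
Since Checkout is critical, the -2 change carries straight to that chain (now 17 seconds).
The critical path is still Checkout→Lint→IntegTest→Publish; finish is now 17 seconds.
Change in finish: 17 − 19 = -2 seconds.

-2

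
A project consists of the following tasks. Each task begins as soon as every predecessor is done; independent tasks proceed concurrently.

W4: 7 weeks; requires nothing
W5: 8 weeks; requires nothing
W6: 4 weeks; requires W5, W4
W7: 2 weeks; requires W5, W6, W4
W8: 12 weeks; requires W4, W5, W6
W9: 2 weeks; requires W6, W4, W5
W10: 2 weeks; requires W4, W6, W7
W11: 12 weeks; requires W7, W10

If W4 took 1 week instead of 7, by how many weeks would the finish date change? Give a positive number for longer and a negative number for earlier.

Actual critical path: W5→W6→W7→W10→W11 = 8+4+2+2+12 = 28 ⇒ 28 weeks.
The longest path through W4 is only 27 weeks, so W4 has float 1.
That remains the longest chain; total 28 weeks.
Change in finish: 28 − 28 = +0 weeks.

0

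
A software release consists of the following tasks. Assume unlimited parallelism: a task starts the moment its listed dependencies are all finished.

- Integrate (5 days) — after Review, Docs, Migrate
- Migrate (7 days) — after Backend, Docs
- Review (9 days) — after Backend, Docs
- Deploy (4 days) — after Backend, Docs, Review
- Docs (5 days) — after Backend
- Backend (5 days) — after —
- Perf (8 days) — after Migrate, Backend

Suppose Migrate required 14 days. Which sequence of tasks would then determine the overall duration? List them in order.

Backend, Docs, Migrate, Perf

The binding path is Backend→Docs→Migrate→Perf = 5+5+7+8 = 25; finish at 25 days.
Migrate is on the critical path; changing it to 14 makes that path 32 days.
The critical path is still Backend→Docs→Migrate→Perf; finish is now 32 days.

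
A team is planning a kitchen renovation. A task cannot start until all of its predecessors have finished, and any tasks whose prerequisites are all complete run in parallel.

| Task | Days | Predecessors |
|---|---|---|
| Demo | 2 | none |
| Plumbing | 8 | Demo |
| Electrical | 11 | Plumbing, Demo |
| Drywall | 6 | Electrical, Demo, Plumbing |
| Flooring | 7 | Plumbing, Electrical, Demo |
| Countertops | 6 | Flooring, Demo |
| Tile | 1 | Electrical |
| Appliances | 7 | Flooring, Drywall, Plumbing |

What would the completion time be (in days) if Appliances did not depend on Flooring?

Original critical path: Demo→Plumbing→Electrical→Flooring→Appliances = 2+8+11+7+7 = 35 ⇒ 35 days.
Without Flooring→Appliances, Appliances's earliest start moves from 28 to 27.
After: Demo→Plumbing→Electrical→Drywall→Appliances = 2+8+11+6+7 = 34 → 34 days.

34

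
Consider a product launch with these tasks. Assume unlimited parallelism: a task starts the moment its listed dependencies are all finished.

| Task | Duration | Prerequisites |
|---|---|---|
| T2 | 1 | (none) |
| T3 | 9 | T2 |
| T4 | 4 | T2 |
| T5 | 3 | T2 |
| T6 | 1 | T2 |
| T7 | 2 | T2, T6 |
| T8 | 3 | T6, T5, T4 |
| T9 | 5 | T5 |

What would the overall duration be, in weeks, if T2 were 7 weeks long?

16

The binding path is T2→T3 = 1+9 = 10; finish at 10 weeks.
T2 is on the critical path; changing it to 7 makes that path 16 weeks.
The critical path is still T2→T3; finish is now 16 weeks.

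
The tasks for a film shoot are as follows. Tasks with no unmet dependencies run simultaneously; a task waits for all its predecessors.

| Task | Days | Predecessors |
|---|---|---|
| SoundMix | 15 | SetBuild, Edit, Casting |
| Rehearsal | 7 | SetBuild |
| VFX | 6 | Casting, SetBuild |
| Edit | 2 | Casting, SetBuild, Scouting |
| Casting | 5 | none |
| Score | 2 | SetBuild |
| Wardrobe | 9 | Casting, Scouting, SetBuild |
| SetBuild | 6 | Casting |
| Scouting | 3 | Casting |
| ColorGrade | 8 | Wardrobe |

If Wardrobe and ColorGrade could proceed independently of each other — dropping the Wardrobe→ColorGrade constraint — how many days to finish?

28

Original critical path: Casting→SetBuild→Wardrobe→ColorGrade = 5+6+9+8 = 28 ⇒ 28 days.
Without Wardrobe→ColorGrade, ColorGrade's earliest start moves from 20 to 0.
New critical path: Casting→SetBuild→Edit→SoundMix = 5+6+2+15 = 28 ⇒ 28 days.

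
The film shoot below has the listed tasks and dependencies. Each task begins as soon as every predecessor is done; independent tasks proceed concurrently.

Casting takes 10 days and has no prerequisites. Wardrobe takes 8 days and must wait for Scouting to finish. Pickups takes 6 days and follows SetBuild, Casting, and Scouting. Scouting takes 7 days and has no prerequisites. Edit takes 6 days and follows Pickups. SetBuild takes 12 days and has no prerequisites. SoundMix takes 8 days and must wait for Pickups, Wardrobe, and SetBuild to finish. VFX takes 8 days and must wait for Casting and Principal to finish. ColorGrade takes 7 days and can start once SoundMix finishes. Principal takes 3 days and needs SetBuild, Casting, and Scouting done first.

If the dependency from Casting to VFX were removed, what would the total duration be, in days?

Before: longest chain SetBuild→Pickups→SoundMix→ColorGrade = 12+6+8+7 = 33, finish 33.
Dropping Casting→VFX doesn't change VFX's earliest start (15); another predecessor still binds.
The longest chain is now SetBuild→Pickups→SoundMix→ColorGrade = 12+6+8+7 = 33, so the film shoot takes 33 days.

33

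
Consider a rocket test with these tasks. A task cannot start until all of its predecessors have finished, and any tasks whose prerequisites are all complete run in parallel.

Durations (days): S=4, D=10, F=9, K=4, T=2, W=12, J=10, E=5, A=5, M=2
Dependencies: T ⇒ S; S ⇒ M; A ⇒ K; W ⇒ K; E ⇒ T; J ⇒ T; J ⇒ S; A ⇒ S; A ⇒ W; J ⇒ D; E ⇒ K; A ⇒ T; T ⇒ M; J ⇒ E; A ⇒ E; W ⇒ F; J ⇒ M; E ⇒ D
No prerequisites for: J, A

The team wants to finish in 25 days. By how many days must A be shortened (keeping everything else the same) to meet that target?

Current finish: 26 days; target: 25.
A is on every critical path, so each day cut from A cuts the finish by one (this holds down to a finish of 25).
Need 26 − 25 = 1 day off A → A becomes 4 days, finish becomes 25.

1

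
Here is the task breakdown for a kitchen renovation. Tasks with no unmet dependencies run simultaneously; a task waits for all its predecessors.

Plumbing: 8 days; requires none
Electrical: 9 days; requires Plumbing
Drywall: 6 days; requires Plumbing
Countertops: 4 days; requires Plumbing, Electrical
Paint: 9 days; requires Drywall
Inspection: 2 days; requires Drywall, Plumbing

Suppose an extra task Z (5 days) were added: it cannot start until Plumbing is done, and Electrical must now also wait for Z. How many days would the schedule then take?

26

Originally the schedule takes 23 days.
With Z inserted, Electrical now waits for max(Plumbing, Z).
New critical path: Plumbing→Z→Electrical→Countertops = 8+5+9+4 = 26 ⇒ 26 days.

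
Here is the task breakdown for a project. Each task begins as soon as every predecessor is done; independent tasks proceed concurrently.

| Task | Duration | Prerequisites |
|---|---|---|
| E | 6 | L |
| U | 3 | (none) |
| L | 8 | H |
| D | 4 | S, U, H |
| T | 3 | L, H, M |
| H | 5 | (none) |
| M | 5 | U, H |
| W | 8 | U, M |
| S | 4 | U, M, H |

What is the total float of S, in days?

Critical path: H→L→E = 5+8+6 = 19, so the finish is 19 days.
S finishes as early as 14 and must finish by 15.
Float = 19 − 18 = 1.

1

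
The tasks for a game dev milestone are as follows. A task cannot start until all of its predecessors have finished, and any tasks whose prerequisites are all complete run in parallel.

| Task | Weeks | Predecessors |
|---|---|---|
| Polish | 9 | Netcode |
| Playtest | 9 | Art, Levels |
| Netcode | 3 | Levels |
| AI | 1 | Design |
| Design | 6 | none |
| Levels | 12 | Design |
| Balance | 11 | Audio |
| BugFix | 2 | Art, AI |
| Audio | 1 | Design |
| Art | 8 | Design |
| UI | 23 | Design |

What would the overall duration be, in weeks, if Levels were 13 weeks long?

Actual critical path: Design→Levels→Netcode→Polish = 6+12+3+9 = 30 ⇒ 30 weeks.
Levels lies on that path, so at 13 weeks the path becomes 31 weeks.
That remains the longest chain; total 31 weeks.

31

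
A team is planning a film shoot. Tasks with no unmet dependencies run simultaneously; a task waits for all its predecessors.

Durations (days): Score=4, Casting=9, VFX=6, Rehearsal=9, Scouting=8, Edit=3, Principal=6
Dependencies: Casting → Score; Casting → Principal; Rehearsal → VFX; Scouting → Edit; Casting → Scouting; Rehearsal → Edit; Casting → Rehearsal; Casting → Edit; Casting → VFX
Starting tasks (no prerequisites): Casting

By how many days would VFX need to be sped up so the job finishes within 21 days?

Current finish: 24 days; target: 21.
VFX is on every critical path, so each day cut from VFX cuts the finish by one (this holds down to a finish of 21).
Need 24 − 21 = 3 days off VFX → VFX becomes 3 days, finish becomes 21.

3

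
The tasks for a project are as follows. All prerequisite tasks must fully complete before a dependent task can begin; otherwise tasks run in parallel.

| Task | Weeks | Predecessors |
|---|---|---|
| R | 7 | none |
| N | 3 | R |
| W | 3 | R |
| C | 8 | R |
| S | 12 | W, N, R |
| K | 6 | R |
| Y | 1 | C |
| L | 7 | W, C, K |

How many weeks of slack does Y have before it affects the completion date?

R→N→S = 7+3+12 = 22 sets the makespan at 22 weeks.
The longest chain containing Y totals 16 weeks.
Slack of Y = 21 − 15 = 6 weeks.

6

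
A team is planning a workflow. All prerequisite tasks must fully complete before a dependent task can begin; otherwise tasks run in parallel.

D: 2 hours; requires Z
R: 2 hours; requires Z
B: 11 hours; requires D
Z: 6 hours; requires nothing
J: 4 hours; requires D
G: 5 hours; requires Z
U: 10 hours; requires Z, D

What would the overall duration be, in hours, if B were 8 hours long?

Baseline: Z→D→B = 6+2+11 = 19 → 19 hours.
B lies on that path, so at 8 hours the path becomes 16 hours.
The binding chain switches to Z→D→U = 6+2+10 = 18; finish 18 hours.

18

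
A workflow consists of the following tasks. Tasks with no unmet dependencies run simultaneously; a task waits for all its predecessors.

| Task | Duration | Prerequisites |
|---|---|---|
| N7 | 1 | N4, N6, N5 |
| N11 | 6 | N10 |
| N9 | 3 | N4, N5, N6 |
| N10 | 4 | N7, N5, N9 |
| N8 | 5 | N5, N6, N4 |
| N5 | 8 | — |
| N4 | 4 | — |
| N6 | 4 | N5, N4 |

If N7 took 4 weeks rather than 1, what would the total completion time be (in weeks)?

Baseline: N5→N6→N9→N10→N11 = 8+4+3+4+6 = 25 → 25 weeks.
N7 is off the critical path — its longest chain is 23 weeks, giving 2 of slack.
New critical path: N5→N6→N7→N10→N11 = 8+4+4+4+6 = 26 ⇒ 26 weeks.

26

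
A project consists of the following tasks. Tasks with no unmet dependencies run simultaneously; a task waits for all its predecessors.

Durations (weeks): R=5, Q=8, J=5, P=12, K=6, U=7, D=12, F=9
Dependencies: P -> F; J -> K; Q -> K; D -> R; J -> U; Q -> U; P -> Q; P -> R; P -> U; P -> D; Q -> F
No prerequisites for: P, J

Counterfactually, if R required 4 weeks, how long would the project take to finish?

29

As given, the longest chain is P→D→R = 12+12+5 = 29, so the finish is 29 weeks.
Since R is critical, the -1 change carries straight to that chain (now 28 weeks).
Now P→Q→F = 12+8+9 = 29 is longest, so the finish becomes 29 weeks.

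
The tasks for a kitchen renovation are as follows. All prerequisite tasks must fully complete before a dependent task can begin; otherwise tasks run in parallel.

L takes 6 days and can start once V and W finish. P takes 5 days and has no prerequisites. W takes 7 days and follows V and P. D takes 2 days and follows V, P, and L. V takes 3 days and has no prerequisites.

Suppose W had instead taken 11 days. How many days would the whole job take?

The binding path is P→W→L→D = 5+7+6+2 = 20; finish at 20 days.
W lies on that path, so at 11 days the path becomes 24 days.
That remains the longest chain; total 24 days.

24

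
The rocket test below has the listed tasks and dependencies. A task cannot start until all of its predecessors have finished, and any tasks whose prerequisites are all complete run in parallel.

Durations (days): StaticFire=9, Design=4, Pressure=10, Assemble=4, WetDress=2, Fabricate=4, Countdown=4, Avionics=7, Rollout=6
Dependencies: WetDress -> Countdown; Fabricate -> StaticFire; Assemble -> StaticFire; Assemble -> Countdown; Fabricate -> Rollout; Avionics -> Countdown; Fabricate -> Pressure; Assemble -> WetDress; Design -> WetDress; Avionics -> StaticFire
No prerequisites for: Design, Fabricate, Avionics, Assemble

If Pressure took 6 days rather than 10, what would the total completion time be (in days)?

16

Critical path before the change: Avionics→StaticFire = 7+9 = 16 giving 16 days.
Pressure has 2 days of float (longest path through it is 14).
That remains the longest chain; total 16 days.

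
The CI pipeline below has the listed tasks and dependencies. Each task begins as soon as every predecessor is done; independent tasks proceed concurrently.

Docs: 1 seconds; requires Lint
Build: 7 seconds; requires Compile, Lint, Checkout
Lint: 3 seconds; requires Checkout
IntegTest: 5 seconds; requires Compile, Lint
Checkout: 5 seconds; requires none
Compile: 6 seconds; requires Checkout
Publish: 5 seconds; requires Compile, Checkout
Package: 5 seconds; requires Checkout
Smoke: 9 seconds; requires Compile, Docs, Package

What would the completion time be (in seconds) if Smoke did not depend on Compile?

19

With the dependency in place, Checkout→Compile→Smoke = 5+6+9 = 20 sets the finish at 20 seconds.
Without Compile→Smoke, Smoke's earliest start moves from 11 to 10.
The longest chain is now Checkout→Package→Smoke = 5+5+9 = 19, so the plan takes 19 seconds.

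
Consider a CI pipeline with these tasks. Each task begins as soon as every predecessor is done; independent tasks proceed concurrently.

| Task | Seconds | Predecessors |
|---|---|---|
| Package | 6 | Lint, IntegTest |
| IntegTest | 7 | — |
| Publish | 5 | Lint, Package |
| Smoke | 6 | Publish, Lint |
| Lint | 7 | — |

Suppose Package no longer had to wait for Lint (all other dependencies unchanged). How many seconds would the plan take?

Original critical path: Lint→Package→Publish→Smoke = 7+6+5+6 = 24 ⇒ 24 seconds.
Dropping Lint→Package doesn't change Package's earliest start (7); another predecessor still binds.
New critical path: IntegTest→Package→Publish→Smoke = 7+6+5+6 = 24 ⇒ 24 seconds.

24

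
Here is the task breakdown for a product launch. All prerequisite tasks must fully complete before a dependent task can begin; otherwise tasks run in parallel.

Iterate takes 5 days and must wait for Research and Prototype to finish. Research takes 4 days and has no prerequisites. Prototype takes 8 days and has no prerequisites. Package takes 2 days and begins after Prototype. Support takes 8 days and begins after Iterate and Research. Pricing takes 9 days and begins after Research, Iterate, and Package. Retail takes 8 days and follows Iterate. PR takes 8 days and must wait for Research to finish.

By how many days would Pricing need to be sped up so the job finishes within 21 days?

Current finish: 22 days; target: 21.
Pricing is on every critical path, so each day cut from Pricing cuts the finish by one (this holds down to a finish of 21).
Need 22 − 21 = 1 day off Pricing → Pricing becomes 8 days, finish becomes 21.

1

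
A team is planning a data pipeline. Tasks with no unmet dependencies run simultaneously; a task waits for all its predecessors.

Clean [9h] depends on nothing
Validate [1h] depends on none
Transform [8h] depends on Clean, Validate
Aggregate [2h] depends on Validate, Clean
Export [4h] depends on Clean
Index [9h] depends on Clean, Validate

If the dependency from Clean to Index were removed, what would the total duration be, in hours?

17

With the dependency in place, Clean→Index = 9+9 = 18 sets the finish at 18 hours.
Without Clean→Index, Index's earliest start moves from 9 to 1.
New critical path: Clean→Transform = 9+8 = 17 ⇒ 17 hours.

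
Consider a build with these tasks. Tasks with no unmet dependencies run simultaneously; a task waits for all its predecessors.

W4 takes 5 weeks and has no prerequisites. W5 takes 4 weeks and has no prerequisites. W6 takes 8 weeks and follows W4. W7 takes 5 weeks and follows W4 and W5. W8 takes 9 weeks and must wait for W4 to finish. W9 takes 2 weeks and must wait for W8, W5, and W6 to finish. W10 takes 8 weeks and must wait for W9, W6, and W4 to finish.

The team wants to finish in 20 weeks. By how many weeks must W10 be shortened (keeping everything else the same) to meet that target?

4

Current finish: 24 weeks; target: 20.
W10 is on every critical path, so each week cut from W10 cuts the finish by one (this holds down to a finish of 17).
Need 24 − 20 = 4 weeks off W10 → W10 becomes 4 weeks, finish becomes 20.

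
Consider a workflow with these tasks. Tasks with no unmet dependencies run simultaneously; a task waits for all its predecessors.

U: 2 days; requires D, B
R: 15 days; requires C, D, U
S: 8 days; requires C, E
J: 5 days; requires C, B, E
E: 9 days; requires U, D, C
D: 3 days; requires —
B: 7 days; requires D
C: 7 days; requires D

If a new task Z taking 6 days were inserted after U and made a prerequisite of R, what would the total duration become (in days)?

Originally the plan takes 29 days.
With Z inserted, R now waits for max(C, D, U, Z).
New critical path: D→B→U→Z→R = 3+7+2+6+15 = 33 ⇒ 33 days.

33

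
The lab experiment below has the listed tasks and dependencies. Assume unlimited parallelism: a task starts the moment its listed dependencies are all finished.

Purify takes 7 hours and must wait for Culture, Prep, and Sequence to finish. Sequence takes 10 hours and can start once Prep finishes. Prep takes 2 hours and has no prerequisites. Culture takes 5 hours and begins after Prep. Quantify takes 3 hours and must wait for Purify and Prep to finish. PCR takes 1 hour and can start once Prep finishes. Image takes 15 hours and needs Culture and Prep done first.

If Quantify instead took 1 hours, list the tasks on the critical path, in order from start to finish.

Critical path before the change: Prep→Sequence→Purify→Quantify = 2+10+7+3 = 22 giving 22 hours.
Quantify is on the critical path; changing it to 1 makes that path 20 hours.
Now Prep→Culture→Image = 2+5+15 = 22 is longest, so the finish becomes 22 hours.

Prep, Culture, Image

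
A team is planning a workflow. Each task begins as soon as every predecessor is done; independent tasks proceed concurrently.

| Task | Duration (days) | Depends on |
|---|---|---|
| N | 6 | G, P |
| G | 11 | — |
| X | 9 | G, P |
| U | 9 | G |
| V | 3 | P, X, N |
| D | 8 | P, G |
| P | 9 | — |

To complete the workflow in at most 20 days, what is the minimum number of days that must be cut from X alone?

Current finish: 23 days; target: 20.
X is on every critical path, so each day cut from X cuts the finish by one (this holds down to a finish of 20).
Need 23 − 20 = 3 days off X → X becomes 6 days, finish becomes 20.

3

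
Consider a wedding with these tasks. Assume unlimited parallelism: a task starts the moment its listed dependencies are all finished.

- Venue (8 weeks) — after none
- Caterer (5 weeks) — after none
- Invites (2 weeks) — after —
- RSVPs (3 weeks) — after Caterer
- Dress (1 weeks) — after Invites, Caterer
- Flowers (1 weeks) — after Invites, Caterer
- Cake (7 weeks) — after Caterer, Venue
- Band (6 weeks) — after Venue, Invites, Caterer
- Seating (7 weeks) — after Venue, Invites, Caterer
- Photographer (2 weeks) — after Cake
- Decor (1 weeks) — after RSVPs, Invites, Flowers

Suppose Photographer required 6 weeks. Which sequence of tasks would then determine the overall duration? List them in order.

Baseline: Venue→Cake→Photographer = 8+7+2 = 17 → 17 weeks.
Photographer lies on that path, so at 6 weeks the path becomes 21 weeks.
That remains the longest chain; total 21 weeks.

Venue, Cake, Photographer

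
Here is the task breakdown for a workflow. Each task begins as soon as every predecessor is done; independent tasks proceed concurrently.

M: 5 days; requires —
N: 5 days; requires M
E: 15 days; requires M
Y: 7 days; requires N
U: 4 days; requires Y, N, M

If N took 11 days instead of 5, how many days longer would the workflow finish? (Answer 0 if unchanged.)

6

As given, the longest chain is M→N→Y→U = 5+5+7+4 = 21, so the finish is 21 days.
N lies on that path, so at 11 days the path becomes 27 days.
The critical path is still M→N→Y→U; finish is now 27 days.
Change in finish: 27 − 21 = +6 days.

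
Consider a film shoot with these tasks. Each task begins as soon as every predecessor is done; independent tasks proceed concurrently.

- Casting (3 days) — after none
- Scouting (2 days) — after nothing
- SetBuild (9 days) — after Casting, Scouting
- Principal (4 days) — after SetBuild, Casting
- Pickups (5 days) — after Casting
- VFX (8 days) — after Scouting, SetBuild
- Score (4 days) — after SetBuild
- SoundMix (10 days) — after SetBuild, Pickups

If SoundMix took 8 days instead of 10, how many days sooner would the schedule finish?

Baseline: Casting→SetBuild→SoundMix = 3+9+10 = 22 → 22 days.
SoundMix is on the critical path; changing it to 8 makes that path 20 days.
New critical path: Casting→SetBuild→VFX = 3+9+8 = 20 ⇒ 20 days.
Change in finish: 20 − 22 = -2 days.

2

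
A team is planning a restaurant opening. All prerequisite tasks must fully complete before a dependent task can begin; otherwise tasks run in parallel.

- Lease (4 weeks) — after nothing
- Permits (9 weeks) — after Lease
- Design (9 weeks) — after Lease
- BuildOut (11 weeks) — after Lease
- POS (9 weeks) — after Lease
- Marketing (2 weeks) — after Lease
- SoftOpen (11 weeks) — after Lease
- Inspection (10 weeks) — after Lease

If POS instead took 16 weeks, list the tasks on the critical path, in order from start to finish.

Lease, POS

Baseline: Lease→BuildOut = 4+11 = 15 → 15 weeks.
The longest path through POS is only 13 weeks, so POS has float 2.
Now Lease→POS = 4+16 = 20 is longest, so the finish becomes 20 weeks.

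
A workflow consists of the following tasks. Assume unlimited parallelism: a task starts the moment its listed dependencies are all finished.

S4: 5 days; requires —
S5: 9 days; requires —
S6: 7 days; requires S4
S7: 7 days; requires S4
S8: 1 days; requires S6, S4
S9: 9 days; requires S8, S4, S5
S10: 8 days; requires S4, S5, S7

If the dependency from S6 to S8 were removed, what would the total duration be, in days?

Original critical path: S4→S6→S8→S9 = 5+7+1+9 = 22 ⇒ 22 days.
Without S6→S8, S8's earliest start moves from 12 to 5.
The longest chain is now S4→S7→S10 = 5+7+8 = 20, so the project takes 20 days.

20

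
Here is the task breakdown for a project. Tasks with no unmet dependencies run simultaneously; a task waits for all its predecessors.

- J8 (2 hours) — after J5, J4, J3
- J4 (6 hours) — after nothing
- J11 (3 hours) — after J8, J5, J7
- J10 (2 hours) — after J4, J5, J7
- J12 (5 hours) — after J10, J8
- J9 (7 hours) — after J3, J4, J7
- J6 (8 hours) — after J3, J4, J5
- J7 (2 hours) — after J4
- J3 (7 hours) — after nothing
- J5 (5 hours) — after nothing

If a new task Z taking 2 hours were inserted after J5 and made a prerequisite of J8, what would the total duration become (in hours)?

Originally the job takes 15 hours.
With Z inserted, J8 now waits for max(J5, J4, J3, Z).
New critical path: J3→J6 = 7+8 = 15 ⇒ 15 hours.

15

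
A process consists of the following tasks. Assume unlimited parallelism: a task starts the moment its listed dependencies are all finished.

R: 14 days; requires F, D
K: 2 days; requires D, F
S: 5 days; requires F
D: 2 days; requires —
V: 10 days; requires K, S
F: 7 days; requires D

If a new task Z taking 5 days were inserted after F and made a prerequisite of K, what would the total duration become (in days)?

26

Originally the plan takes 24 days.
With Z inserted, K now waits for max(D, F, Z).
New critical path: D→F→Z→K→V = 2+7+5+2+10 = 26 ⇒ 26 days.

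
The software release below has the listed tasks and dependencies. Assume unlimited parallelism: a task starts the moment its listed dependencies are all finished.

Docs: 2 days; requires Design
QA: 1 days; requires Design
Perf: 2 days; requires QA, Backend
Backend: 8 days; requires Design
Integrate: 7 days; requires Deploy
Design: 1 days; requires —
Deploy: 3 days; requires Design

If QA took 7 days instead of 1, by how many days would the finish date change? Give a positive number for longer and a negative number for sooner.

0

Critical path before the change: Design→Backend→Perf = 1+8+2 = 11 giving 11 days.
QA is off the critical path — its longest chain is 4 days, giving 7 of slack.
That remains the longest chain; total 11 days.
Change in finish: 11 − 11 = +0 days.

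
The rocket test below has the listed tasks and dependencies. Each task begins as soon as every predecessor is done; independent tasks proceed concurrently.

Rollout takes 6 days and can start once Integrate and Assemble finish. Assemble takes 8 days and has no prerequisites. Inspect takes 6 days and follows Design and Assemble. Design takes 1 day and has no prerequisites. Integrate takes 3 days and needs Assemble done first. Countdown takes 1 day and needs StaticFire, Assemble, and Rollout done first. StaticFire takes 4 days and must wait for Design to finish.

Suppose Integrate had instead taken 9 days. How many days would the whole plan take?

24

Actual critical path: Assemble→Integrate→Rollout→Countdown = 8+3+6+1 = 18 ⇒ 18 days.
Since Integrate is critical, the +6 change carries straight to that chain (now 24 days).
The critical path is still Assemble→Integrate→Rollout→Countdown; finish is now 24 days.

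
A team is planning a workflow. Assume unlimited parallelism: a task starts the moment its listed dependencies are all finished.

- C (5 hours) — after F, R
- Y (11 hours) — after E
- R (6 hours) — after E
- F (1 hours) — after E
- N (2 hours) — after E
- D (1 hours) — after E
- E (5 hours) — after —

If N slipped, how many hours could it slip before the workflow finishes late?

The longest chain is E→R→C = 5+6+5 = 16; overall finish 16 hours.
Longest path through N: 7 hours (earliest finish 7, latest finish 16).
Float = 16 − 7 = 9.

9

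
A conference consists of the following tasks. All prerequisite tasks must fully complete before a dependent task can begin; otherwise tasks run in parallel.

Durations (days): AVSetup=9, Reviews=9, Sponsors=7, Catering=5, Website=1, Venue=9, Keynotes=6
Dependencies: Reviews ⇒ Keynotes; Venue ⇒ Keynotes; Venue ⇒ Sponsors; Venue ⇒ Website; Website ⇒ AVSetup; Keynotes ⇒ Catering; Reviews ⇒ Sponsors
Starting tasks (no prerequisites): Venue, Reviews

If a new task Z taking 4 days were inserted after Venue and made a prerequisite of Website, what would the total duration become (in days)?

23

Originally the schedule takes 20 days.
With Z inserted, Website now waits for max(Venue, Z).
New critical path: Venue→Z→Website→AVSetup = 9+4+1+9 = 23 ⇒ 23 days.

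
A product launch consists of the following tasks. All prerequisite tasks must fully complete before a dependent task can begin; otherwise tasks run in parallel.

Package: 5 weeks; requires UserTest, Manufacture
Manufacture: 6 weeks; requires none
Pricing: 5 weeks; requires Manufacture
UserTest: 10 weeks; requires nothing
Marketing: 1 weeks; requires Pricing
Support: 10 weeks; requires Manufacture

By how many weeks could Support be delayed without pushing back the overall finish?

Manufacture→Support = 6+10 = 16 sets the makespan at 16 weeks.
The longest chain containing Support totals 16 weeks.
Slack of Support = 6 − 6 = 0 weeks.

0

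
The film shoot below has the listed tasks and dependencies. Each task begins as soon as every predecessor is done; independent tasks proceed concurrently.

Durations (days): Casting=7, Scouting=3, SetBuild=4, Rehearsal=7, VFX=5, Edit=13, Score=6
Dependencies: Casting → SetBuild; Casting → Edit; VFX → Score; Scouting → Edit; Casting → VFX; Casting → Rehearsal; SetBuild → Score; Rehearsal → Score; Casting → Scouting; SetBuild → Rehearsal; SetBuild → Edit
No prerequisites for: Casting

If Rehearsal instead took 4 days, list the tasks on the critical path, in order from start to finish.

Casting, SetBuild, Edit

The binding path is Casting→SetBuild→Rehearsal→Score = 7+4+7+6 = 24; finish at 24 days.
Since Rehearsal is critical, the -3 change carries straight to that chain (now 21 days).
Now Casting→SetBuild→Edit = 7+4+13 = 24 is longest, so the finish becomes 24 days.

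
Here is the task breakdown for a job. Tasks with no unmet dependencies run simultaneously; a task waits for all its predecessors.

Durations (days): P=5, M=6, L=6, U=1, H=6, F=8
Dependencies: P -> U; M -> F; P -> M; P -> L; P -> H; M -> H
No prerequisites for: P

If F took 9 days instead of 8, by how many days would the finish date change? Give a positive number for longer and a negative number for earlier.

The binding path is P→M→F = 5+6+8 = 19; finish at 19 days.
F lies on that path, so at 9 days the path becomes 20 days.
The critical path is still P→M→F; finish is now 20 days.
Change in finish: 20 − 19 = +1 days.

1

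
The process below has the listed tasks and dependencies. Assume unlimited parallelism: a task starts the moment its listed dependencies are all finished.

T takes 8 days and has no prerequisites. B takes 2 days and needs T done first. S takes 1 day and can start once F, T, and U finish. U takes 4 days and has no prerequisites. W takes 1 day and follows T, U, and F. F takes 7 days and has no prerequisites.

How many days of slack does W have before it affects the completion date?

1

The longest chain is T→B = 8+2 = 10; overall finish 10 days.
W finishes as early as 9 and must finish by 10.
Float = 10 − 9 = 1.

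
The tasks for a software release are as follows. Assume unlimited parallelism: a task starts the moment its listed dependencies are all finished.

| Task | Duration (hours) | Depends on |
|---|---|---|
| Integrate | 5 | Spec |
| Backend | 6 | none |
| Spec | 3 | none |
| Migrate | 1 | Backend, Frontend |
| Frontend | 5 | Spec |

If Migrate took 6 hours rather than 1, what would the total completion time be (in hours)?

14

Critical path before the change: Spec→Frontend→Migrate = 3+5+1 = 9 giving 9 hours.
Migrate lies on that path, so at 6 hours the path becomes 14 hours.
That remains the longest chain; total 14 hours.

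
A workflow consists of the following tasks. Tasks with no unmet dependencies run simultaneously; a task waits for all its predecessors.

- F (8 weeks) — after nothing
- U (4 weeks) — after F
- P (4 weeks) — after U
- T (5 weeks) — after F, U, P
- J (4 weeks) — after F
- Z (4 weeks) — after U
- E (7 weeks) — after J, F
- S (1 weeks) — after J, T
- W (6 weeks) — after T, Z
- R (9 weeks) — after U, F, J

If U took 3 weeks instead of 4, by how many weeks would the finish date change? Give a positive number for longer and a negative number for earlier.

-1

Actual critical path: F→U→P→T→W = 8+4+4+5+6 = 27 ⇒ 27 weeks.
Since U is critical, the -1 change carries straight to that chain (now 26 weeks).
No other chain overtakes it, so the finish is 26 weeks.
Change in finish: 26 − 27 = -1 weeks.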